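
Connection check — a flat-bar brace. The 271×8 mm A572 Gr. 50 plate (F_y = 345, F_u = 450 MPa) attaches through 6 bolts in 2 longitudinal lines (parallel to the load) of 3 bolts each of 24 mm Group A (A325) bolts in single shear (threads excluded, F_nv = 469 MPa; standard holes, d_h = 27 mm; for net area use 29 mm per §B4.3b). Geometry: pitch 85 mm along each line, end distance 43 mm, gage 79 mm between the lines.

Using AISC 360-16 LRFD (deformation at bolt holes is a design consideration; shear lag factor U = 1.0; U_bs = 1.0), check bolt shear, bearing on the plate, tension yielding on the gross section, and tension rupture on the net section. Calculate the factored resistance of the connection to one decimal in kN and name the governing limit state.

Bolt shear: A_b = π(24)²/4 = 452.39 mm². φR_n = 0.75 × 469 × 452.39 × 6 × 1 = 954.8 kN.
Bearing (8 mm plate, F_u = 450 MPa): end bolts L_c = 43 − 27/2 = 29.5, R_n = min(1.2×29.5×8×450, 2.4×24×8×450) = 127.44 kN/bolt; interior L_c = 85 − 27 = 58, R_n = 207.36 kN/bolt. φR_n = 0.75 × (2×127.44 + 4×207.36) = 813.2 kN.
Tension yield (gross): A_g = 271×8 = 2168 mm². φR_n = 0.90 × 345 × 2168 = 673.2 kN.
Tension rupture (net): A_n = (271 − 2×29)×8 = 1704 mm² (U = 1.0, A_e = A_n). φR_n = 0.75 × 450 × 1704 = 575.1 kN.
Governing: min(954.8, 813.2, 673.2, 575.1) = 575.1 kN → net-section rupture.

575.1 kN (net-section rupture governs)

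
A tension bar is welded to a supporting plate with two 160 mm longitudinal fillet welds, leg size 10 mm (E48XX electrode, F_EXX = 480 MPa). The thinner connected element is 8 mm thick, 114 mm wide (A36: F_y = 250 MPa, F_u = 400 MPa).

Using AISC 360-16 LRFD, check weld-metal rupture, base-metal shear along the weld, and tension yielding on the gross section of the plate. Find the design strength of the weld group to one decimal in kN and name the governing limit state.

Weld metal: throat = 0.707×10 = 7.07 mm, L = 2×160 = 320 mm. φR_n = 0.75 × 0.6 × 480 × 7.07 × 320 = 488.7 kN.
Base metal shear (8 mm plate): yield φR_n = 1.0×0.6×250×8×320 = 384.0 kN; rupture φR_n = 0.75×0.6×400×8×320 = 460.8 kN; take 384.0 kN (yield).
Tension yield (gross): A_g = 114×8 = 912 mm². φR_n = 0.90 × 250 × 912 = 205.2 kN.
Governing: min(488.7, 384.0, 205.2) = 205.2 kN → gross-section yield.

205.2 kN (gross-section yield governs)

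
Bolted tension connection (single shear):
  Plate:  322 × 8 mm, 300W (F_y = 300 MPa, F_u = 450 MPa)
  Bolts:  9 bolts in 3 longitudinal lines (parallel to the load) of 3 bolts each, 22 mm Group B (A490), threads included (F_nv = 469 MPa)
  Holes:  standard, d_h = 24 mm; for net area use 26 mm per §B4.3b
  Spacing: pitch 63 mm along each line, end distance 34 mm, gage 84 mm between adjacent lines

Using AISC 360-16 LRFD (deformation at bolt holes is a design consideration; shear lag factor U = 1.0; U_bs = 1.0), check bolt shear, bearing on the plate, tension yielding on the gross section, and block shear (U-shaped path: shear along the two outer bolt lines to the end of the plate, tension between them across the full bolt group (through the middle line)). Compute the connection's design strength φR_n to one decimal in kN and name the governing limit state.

Bolt shear: A_b = π(22)²/4 = 380.13 mm². φR_n = 0.75 × 469 × 380.13 × 9 × 1 = 1203.4 kN.
Bearing (8 mm plate, F_u = 450 MPa): end bolts L_c = 34 − 24/2 = 22, R_n = min(1.2×22×8×450, 2.4×22×8×450) = 95.04 kN/bolt; interior L_c = 63 − 24 = 39, R_n = 168.48 kN/bolt. φR_n = 0.75 × (3×95.04 + 6×168.48) = 972.0 kN.
Tension yield (gross): A_g = 322×8 = 2576 mm². φR_n = 0.90 × 300 × 2576 = 695.5 kN.
Block shear: shear path 2×[34+2×63] = 2×160 mm, A_gv = 2560, A_nv = 2×(160 − 2.5×26)×8 = 1520 mm²; tension across gage: (168 − 2×26)×8 = 928 mm². R_n = min(0.6×450×1520, 0.6×300×2560) + 1.0×450×928 = min(410.4, 460.8) + 417.6 = 828 kN. φR_n = 0.75 × 828 = 621.0 kN.
Governing: min(1203.4, 972.0, 695.5, 621.0) = 621.0 kN → block shear.

621.0 kN (block shear governs)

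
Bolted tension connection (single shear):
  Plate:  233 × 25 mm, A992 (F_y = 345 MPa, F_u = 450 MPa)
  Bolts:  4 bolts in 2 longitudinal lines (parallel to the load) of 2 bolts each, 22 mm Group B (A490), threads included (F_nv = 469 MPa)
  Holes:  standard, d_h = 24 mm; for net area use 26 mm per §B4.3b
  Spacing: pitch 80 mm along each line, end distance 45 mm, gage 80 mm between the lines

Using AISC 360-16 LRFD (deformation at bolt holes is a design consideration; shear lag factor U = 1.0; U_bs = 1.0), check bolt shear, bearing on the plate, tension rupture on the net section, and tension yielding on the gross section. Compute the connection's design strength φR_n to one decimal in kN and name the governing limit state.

Bolt shear: A_b = π(22)²/4 = 380.13 mm². φR_n = 0.75 × 469 × 380.13 × 4 × 1 = 534.8 kN.
Bearing (25 mm plate, F_u = 450 MPa): end bolts L_c = 45 − 24/2 = 33, R_n = min(1.2×33×25×450, 2.4×22×25×450) = 445.5 kN/bolt; interior L_c = 80 − 24 = 56, R_n = 594 kN/bolt. φR_n = 0.75 × (2×445.5 + 2×594) = 1559.3 kN.
Tension rupture (net): A_n = (233 − 2×26)×25 = 4525 mm² (U = 1.0, A_e = A_n). φR_n = 0.75 × 450 × 4525 = 1527.2 kN.
Tension yield (gross): A_g = 233×25 = 5825 mm². φR_n = 0.90 × 345 × 5825 = 1808.7 kN.
Governing: min(534.8, 1559.3, 1527.2, 1808.7) = 534.8 kN → bolt shear.

534.8 kN (bolt shear governs)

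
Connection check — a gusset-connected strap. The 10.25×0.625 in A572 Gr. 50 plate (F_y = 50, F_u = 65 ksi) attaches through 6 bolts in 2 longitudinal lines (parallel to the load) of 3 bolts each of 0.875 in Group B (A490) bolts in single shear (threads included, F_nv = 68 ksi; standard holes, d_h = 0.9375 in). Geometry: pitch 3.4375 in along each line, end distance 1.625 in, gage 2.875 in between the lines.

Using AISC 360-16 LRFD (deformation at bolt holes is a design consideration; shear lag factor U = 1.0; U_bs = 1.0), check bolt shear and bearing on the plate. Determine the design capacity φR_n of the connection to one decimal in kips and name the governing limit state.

Bolt shear: A_b = π(0.875)²/4 = 0.60132 in². φR_n = 0.75 × 68 × 0.60132 × 6 × 1 = 184.0 kips.
Bearing (0.625 in plate, F_u = 65 ksi): end bolts L_c = 1.625 − 0.9375/2 = 1.15625, R_n = min(1.2×1.15625×0.625×65, 2.4×0.875×0.625×65) = 56.367 kips/bolt; interior L_c = 3.4375 − 0.9375 = 2.5, R_n = 85.313 kips/bolt. φR_n = 0.75 × (2×56.367 + 4×85.313) = 340.5 kips.
Governing: min(184.0, 340.5) = 184.0 kips → bolt shear.

184.0 kips (bolt shear governs)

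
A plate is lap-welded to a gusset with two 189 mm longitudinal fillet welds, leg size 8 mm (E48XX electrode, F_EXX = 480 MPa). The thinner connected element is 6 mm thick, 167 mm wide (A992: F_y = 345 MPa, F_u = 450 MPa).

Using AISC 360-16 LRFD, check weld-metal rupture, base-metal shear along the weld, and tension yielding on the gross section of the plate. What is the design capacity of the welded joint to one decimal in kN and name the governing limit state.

Weld metal: throat = 0.707×8 = 5.656 mm, L = 2×189 = 378 mm. φR_n = 0.75 × 0.6 × 480 × 5.656 × 378 = 461.8 kN.
Base metal shear (6 mm plate): yield φR_n = 1.0×0.6×345×6×378 = 469.5 kN; rupture φR_n = 0.75×0.6×450×6×378 = 459.3 kN; take 459.3 kN (rupture).
Tension yield (gross): A_g = 167×6 = 1002 mm². φR_n = 0.90 × 345 × 1002 = 311.1 kN.
Governing: min(461.8, 459.3, 311.1) = 311.1 kN → gross-section yield.

311.1 kN (gross-section yield governs)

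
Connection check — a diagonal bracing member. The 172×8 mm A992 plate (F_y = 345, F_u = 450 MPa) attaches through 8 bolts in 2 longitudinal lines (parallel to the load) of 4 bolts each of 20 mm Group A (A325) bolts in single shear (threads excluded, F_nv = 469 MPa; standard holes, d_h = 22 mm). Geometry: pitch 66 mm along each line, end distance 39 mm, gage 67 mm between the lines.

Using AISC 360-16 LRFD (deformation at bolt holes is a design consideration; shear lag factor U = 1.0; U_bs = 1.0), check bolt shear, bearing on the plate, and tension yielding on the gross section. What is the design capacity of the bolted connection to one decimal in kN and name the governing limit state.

427.2 kN (gross-section yield governs)

Bolt shear: A_b = π(20)²/4 = 314.16 mm². φR_n = 0.75 × 469 × 314.16 × 8 × 1 = 884.0 kN.
Bearing (8 mm plate, F_u = 450 MPa): end bolts L_c = 39 − 22/2 = 28, R_n = min(1.2×28×8×450, 2.4×20×8×450) = 120.96 kN/bolt; interior L_c = 66 − 22 = 44, R_n = 172.8 kN/bolt. φR_n = 0.75 × (2×120.96 + 6×172.8) = 959.0 kN.
Tension yield (gross): A_g = 172×8 = 1376 mm². φR_n = 0.90 × 345 × 1376 = 427.2 kN.
Governing: min(884.0, 959.0, 427.2) = 427.2 kN → gross-section yield.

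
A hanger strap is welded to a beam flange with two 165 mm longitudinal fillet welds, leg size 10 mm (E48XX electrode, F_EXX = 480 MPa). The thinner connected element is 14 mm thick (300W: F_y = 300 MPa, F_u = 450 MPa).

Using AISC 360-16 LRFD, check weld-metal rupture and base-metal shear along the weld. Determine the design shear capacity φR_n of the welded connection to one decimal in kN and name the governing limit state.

Weld metal: throat = 0.707×10 = 7.07 mm, L = 2×165 = 330 mm. φR_n = 0.75 × 0.6 × 480 × 7.07 × 330 = 503.9 kN.
Base metal shear (14 mm plate): yield φR_n = 1.0×0.6×300×14×330 = 831.6 kN; rupture φR_n = 0.75×0.6×450×14×330 = 935.6 kN; take 831.6 kN (yield).
Governing: min(503.9, 831.6) = 503.9 kN → weld metal.

503.9 kN (weld metal governs)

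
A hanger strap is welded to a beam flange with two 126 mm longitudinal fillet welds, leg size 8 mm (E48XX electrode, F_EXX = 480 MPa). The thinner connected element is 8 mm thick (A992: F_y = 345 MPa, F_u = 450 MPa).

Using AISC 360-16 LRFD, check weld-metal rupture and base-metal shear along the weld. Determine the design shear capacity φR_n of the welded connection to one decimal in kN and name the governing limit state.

Weld metal: throat = 0.707×8 = 5.656 mm, L = 2×126 = 252 mm. φR_n = 0.75 × 0.6 × 480 × 5.656 × 252 = 307.9 kN.
Base metal shear (8 mm plate): yield φR_n = 1.0×0.6×345×8×252 = 417.3 kN; rupture φR_n = 0.75×0.6×450×8×252 = 408.2 kN; take 408.2 kN (rupture).
Governing: min(307.9, 408.2) = 307.9 kN → weld metal.

307.9 kN (weld metal governs)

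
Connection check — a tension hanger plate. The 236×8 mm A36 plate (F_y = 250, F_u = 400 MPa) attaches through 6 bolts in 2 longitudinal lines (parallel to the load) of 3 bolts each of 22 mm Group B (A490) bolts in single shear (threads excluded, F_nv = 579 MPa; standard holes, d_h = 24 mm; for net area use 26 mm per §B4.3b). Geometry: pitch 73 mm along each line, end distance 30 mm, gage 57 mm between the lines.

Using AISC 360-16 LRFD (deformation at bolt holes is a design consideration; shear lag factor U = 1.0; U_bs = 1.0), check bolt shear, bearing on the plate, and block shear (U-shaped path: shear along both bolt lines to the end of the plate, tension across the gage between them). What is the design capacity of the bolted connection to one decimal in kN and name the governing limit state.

Bolt shear: A_b = π(22)²/4 = 380.13 mm². φR_n = 0.75 × 579 × 380.13 × 6 × 1 = 990.4 kN.
Bearing (8 mm plate, F_u = 400 MPa): end bolts L_c = 30 − 24/2 = 18, R_n = min(1.2×18×8×400, 2.4×22×8×400) = 69.12 kN/bolt; interior L_c = 73 − 24 = 49, R_n = 168.96 kN/bolt. φR_n = 0.75 × (2×69.12 + 4×168.96) = 610.6 kN.
Block shear: shear path 2×[30+2×73] = 2×176 mm, A_gv = 2816, A_nv = 2×(176 − 2.5×26)×8 = 1776 mm²; tension across gage: (57 − 1×26)×8 = 248 mm². R_n = min(0.6×400×1776, 0.6×250×2816) + 1.0×400×248 = min(426.24, 422.4) + 99.2 = 521.6 kN. φR_n = 0.75 × 521.6 = 391.2 kN.
Governing: min(990.4, 610.6, 391.2) = 391.2 kN → block shear.

391.2 kN (block shear governs)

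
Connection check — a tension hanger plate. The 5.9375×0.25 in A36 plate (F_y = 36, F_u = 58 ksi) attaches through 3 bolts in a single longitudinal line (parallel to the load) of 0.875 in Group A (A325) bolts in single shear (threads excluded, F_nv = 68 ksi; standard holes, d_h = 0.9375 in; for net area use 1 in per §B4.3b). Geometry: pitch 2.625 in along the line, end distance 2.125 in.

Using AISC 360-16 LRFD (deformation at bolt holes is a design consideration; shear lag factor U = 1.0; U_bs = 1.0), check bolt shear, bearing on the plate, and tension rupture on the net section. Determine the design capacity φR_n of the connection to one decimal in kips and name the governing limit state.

Bolt shear: A_b = π(0.875)²/4 = 0.60132 in². φR_n = 0.75 × 68 × 0.60132 × 3 × 1 = 92.0 kips.
Bearing (0.25 in plate, F_u = 58 ksi): end bolts L_c = 2.125 − 0.9375/2 = 1.65625, R_n = min(1.2×1.65625×0.25×58, 2.4×0.875×0.25×58) = 28.819 kips/bolt; interior L_c = 2.625 − 0.9375 = 1.6875, R_n = 29.363 kips/bolt. φR_n = 0.75 × (1×28.819 + 2×29.363) = 65.7 kips.
Tension rupture (net): A_n = (5.9375 − 1×1)×0.25 = 1.2344 in² (U = 1.0, A_e = A_n). φR_n = 0.75 × 58 × 1.2344 = 53.7 kips.
Governing: min(92.0, 65.7, 53.7) = 53.7 kips → net-section rupture.

53.7 kips (net-section rupture governs)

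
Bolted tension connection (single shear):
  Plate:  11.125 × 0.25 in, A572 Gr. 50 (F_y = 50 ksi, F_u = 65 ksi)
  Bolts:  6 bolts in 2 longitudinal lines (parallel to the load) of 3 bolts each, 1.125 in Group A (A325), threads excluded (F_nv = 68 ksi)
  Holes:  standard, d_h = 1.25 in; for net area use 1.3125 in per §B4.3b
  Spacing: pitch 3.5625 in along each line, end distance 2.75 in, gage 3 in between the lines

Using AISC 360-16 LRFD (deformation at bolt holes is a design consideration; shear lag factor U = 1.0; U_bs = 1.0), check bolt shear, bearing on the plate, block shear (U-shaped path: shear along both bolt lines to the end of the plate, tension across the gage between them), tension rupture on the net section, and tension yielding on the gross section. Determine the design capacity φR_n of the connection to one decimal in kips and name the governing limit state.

103.6 kips (net-section rupture governs)

Bolt shear: A_b = π(1.125)²/4 = 0.99402 in². φR_n = 0.75 × 68 × 0.99402 × 6 × 1 = 304.2 kips.
Bearing (0.25 in plate, F_u = 65 ksi): end bolts L_c = 2.75 − 1.25/2 = 2.125, R_n = min(1.2×2.125×0.25×65, 2.4×1.125×0.25×65) = 41.438 kips/bolt; interior L_c = 3.5625 − 1.25 = 2.3125, R_n = 43.875 kips/bolt. φR_n = 0.75 × (2×41.438 + 4×43.875) = 193.8 kips.
Block shear: shear path 2×[2.75+2×3.5625] = 2×9.875 in, A_gv = 4.9375, A_nv = 2×(9.875 − 2.5×1.3125)×0.25 = 3.2969 in²; tension across gage: (3 − 1×1.3125)×0.25 = 0.42188 in². R_n = min(0.6×65×3.2969, 0.6×50×4.9375) + 1.0×65×0.42188 = min(128.58, 148.13) + 27.422 = 156 kips. φR_n = 0.75 × 156 = 117.0 kips.
Tension rupture (net): A_n = (11.125 − 2×1.3125)×0.25 = 2.125 in² (U = 1.0, A_e = A_n). φR_n = 0.75 × 65 × 2.125 = 103.6 kips.
Tension yield (gross): A_g = 11.125×0.25 = 2.7813 in². φR_n = 0.90 × 50 × 2.7813 = 125.2 kips.
Governing: min(304.2, 193.8, 117.0, 103.6, 125.2) = 103.6 kips → net-section rupture.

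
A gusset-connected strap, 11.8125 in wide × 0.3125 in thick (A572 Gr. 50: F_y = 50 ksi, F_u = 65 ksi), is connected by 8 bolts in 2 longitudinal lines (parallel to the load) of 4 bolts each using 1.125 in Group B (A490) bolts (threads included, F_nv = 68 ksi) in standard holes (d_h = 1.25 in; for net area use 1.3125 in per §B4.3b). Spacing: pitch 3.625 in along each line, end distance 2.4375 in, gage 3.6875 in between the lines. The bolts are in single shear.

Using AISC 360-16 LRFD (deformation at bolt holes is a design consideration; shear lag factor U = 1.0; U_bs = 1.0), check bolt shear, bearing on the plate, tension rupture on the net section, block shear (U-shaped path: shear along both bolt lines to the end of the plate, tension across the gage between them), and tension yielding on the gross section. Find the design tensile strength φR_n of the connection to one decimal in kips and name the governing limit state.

140.0 kips (net-section rupture governs)

Bolt shear: A_b = π(1.125)²/4 = 0.99402 in². φR_n = 0.75 × 68 × 0.99402 × 8 × 1 = 405.6 kips.
Bearing (0.3125 in plate, F_u = 65 ksi): end bolts L_c = 2.4375 − 1.25/2 = 1.8125, R_n = min(1.2×1.8125×0.3125×65, 2.4×1.125×0.3125×65) = 44.18 kips/bolt; interior L_c = 3.625 − 1.25 = 2.375, R_n = 54.844 kips/bolt. φR_n = 0.75 × (2×44.18 + 6×54.844) = 313.1 kips.
Tension rupture (net): A_n = (11.8125 − 2×1.3125)×0.3125 = 2.8711 in² (U = 1.0, A_e = A_n). φR_n = 0.75 × 65 × 2.8711 = 140.0 kips.
Block shear: shear path 2×[2.4375+3×3.625] = 2×13.3125 in, A_gv = 8.3203, A_nv = 2×(13.3125 − 3.5×1.3125)×0.3125 = 5.4492 in²; tension across gage: (3.6875 − 1×1.3125)×0.3125 = 0.74219 in². R_n = min(0.6×65×5.4492, 0.6×50×8.3203) + 1.0×65×0.74219 = min(212.52, 249.61) + 48.242 = 260.76 kips. φR_n = 0.75 × 260.76 = 195.6 kips.
Tension yield (gross): A_g = 11.8125×0.3125 = 3.6914 in². φR_n = 0.90 × 50 × 3.6914 = 166.1 kips.
Governing: min(405.6, 313.1, 140.0, 195.6, 166.1) = 140.0 kips → net-section rupture.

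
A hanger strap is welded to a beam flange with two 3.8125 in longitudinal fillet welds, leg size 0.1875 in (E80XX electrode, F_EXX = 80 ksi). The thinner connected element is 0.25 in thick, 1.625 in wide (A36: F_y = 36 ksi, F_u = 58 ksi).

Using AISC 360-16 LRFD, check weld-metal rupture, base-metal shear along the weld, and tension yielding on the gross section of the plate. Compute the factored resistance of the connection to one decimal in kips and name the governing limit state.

Weld metal: throat = 0.707×0.1875 = 0.13256 in, L = 2×3.8125 = 7.625 in. φR_n = 0.75 × 0.6 × 80 × 0.13256 × 7.625 = 36.4 kips.
Base metal shear (0.25 in plate): yield φR_n = 1.0×0.6×36×0.25×7.625 = 41.2 kips; rupture φR_n = 0.75×0.6×58×0.25×7.625 = 49.8 kips; take 41.2 kips (yield).
Tension yield (gross): A_g = 1.625×0.25 = 0.40625 in². φR_n = 0.90 × 36 × 0.40625 = 13.2 kips.
Governing: min(36.4, 41.2, 13.2) = 13.2 kips → gross-section yield.

13.2 kips (gross-section yield governs)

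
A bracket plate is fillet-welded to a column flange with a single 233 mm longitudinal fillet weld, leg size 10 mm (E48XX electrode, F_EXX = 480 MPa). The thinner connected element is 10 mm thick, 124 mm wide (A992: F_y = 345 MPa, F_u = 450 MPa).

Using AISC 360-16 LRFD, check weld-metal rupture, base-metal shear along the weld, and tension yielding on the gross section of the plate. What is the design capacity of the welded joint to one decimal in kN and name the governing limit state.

Weld metal: throat = 0.707×10 = 7.07 mm, L = 233 mm. φR_n = 0.75 × 0.6 × 480 × 7.07 × 233 = 355.8 kN.
Base metal shear (10 mm plate): yield φR_n = 1.0×0.6×345×10×233 = 482.3 kN; rupture φR_n = 0.75×0.6×450×10×233 = 471.8 kN; take 471.8 kN (rupture).
Tension yield (gross): A_g = 124×10 = 1240 mm². φR_n = 0.90 × 345 × 1240 = 385.0 kN.
Governing: min(355.8, 471.8, 385.0) = 355.8 kN → weld metal.

355.8 kN (weld metal governs)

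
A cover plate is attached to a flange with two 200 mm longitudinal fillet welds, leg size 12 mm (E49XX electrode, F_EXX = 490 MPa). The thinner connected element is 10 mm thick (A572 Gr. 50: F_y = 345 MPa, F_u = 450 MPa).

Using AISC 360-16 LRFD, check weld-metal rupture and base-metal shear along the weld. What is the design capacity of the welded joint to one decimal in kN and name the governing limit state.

748.3 kN (weld metal governs)

Weld metal: throat = 0.707×12 = 8.484 mm, L = 2×200 = 400 mm. φR_n = 0.75 × 0.6 × 490 × 8.484 × 400 = 748.3 kN.
Base metal shear (10 mm plate): yield φR_n = 1.0×0.6×345×10×400 = 828.0 kN; rupture φR_n = 0.75×0.6×450×10×400 = 810.0 kN; take 810.0 kN (rupture).
Governing: min(748.3, 810.0) = 748.3 kN → weld metal.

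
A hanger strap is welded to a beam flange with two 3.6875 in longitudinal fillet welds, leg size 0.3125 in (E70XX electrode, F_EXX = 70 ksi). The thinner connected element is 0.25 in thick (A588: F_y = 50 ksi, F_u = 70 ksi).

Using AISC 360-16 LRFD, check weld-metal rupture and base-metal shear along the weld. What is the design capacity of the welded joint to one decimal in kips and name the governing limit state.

51.3 kips (weld metal governs)

Weld metal: throat = 0.707×0.3125 = 0.22094 in, L = 2×3.6875 = 7.375 in. φR_n = 0.75 × 0.6 × 70 × 0.22094 × 7.375 = 51.3 kips.
Base metal shear (0.25 in plate): yield φR_n = 1.0×0.6×50×0.25×7.375 = 55.3 kips; rupture φR_n = 0.75×0.6×70×0.25×7.375 = 58.1 kips; take 55.3 kips (yield).
Governing: min(51.3, 55.3) = 51.3 kips → weld metal.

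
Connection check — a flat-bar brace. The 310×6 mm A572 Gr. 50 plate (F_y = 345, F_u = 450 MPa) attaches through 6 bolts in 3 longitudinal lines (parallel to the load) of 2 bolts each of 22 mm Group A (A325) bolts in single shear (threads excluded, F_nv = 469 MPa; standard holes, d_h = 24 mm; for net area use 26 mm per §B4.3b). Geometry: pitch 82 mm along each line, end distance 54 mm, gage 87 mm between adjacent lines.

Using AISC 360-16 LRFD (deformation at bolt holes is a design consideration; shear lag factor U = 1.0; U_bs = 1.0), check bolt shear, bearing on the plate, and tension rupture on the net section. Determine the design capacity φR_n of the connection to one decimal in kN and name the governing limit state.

469.8 kN (net-section rupture governs)

Bolt shear: A_b = π(22)²/4 = 380.13 mm². φR_n = 0.75 × 469 × 380.13 × 6 × 1 = 802.3 kN.
Bearing (6 mm plate, F_u = 450 MPa): end bolts L_c = 54 − 24/2 = 42, R_n = min(1.2×42×6×450, 2.4×22×6×450) = 136.08 kN/bolt; interior L_c = 82 − 24 = 58, R_n = 142.56 kN/bolt. φR_n = 0.75 × (3×136.08 + 3×142.56) = 626.9 kN.
Tension rupture (net): A_n = (310 − 3×26)×6 = 1392 mm² (U = 1.0, A_e = A_n). φR_n = 0.75 × 450 × 1392 = 469.8 kN.
Governing: min(802.3, 626.9, 469.8) = 469.8 kN → net-section rupture.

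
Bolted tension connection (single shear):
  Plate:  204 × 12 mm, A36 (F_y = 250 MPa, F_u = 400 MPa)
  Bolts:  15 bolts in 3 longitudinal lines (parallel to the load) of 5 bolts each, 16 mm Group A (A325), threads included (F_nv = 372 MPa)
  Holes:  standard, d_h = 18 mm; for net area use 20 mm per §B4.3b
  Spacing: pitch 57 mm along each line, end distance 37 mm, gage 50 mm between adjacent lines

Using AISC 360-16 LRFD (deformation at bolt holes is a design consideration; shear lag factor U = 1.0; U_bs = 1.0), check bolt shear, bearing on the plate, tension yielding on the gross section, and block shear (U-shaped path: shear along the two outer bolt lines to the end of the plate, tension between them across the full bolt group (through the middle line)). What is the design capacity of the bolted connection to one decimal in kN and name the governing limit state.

550.8 kN (gross-section yield governs)

Bolt shear: A_b = π(16)²/4 = 201.06 mm². φR_n = 0.75 × 372 × 201.06 × 15 × 1 = 841.4 kN.
Bearing (12 mm plate, F_u = 400 MPa): end bolts L_c = 37 − 18/2 = 28, R_n = min(1.2×28×12×400, 2.4×16×12×400) = 161.28 kN/bolt; interior L_c = 57 − 18 = 39, R_n = 184.32 kN/bolt. φR_n = 0.75 × (3×161.28 + 12×184.32) = 2021.8 kN.
Tension yield (gross): A_g = 204×12 = 2448 mm². φR_n = 0.90 × 250 × 2448 = 550.8 kN.
Block shear: shear path 2×[37+4×57] = 2×265 mm, A_gv = 6360, A_nv = 2×(265 − 4.5×20)×12 = 4200 mm²; tension across gage: (100 − 2×20)×12 = 720 mm². R_n = min(0.6×400×4200, 0.6×250×6360) + 1.0×400×720 = min(1008, 954) + 288 = 1242 kN. φR_n = 0.75 × 1242 = 931.5 kN.
Governing: min(841.4, 2021.8, 550.8, 931.5) = 550.8 kN → gross-section yield.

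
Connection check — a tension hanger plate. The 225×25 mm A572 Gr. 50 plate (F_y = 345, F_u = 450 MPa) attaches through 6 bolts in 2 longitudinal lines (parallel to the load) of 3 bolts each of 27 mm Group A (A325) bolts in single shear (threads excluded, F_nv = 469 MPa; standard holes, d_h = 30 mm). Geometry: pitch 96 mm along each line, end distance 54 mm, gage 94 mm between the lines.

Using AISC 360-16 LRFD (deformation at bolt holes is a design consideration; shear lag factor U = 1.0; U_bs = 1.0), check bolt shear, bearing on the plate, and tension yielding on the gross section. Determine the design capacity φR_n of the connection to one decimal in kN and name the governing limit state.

1208.4 kN (bolt shear governs)

Bolt shear: A_b = π(27)²/4 = 572.56 mm². φR_n = 0.75 × 469 × 572.56 × 6 × 1 = 1208.4 kN.
Bearing (25 mm plate, F_u = 450 MPa): end bolts L_c = 54 − 30/2 = 39, R_n = min(1.2×39×25×450, 2.4×27×25×450) = 526.5 kN/bolt; interior L_c = 96 − 30 = 66, R_n = 729 kN/bolt. φR_n = 0.75 × (2×526.5 + 4×729) = 2976.8 kN.
Tension yield (gross): A_g = 225×25 = 5625 mm². φR_n = 0.90 × 345 × 5625 = 1746.6 kN.
Governing: min(1208.4, 2976.8, 1746.6) = 1208.4 kN → bolt shear.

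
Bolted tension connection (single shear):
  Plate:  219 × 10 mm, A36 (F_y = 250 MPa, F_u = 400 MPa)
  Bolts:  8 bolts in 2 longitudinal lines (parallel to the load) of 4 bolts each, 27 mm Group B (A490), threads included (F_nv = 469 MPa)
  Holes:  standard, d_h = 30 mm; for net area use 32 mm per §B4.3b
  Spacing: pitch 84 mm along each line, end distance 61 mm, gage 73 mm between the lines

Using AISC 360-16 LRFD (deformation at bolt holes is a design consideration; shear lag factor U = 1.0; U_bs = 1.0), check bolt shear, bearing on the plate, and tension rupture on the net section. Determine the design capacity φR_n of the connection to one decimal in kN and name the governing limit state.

465.0 kN (net-section rupture governs)

Bolt shear: A_b = π(27)²/4 = 572.56 mm². φR_n = 0.75 × 469 × 572.56 × 8 × 1 = 1611.2 kN.
Bearing (10 mm plate, F_u = 400 MPa): end bolts L_c = 61 − 30/2 = 46, R_n = min(1.2×46×10×400, 2.4×27×10×400) = 220.8 kN/bolt; interior L_c = 84 − 30 = 54, R_n = 259.2 kN/bolt. φR_n = 0.75 × (2×220.8 + 6×259.2) = 1497.6 kN.
Tension rupture (net): A_n = (219 − 2×32)×10 = 1550 mm² (U = 1.0, A_e = A_n). φR_n = 0.75 × 400 × 1550 = 465.0 kN.
Governing: min(1611.2, 1497.6, 465.0) = 465.0 kN → net-section rupture.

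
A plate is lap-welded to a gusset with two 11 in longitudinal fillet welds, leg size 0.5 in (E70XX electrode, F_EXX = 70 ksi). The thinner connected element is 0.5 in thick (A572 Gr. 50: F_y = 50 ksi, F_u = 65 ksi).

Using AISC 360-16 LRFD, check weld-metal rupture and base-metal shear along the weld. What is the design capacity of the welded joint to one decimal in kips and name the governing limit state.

245.0 kips (weld metal governs)

Weld metal: throat = 0.707×0.5 = 0.3535 in, L = 2×11 = 22 in. φR_n = 0.75 × 0.6 × 70 × 0.3535 × 22 = 245.0 kips.
Base metal shear (0.5 in plate): yield φR_n = 1.0×0.6×50×0.5×22 = 330.0 kips; rupture φR_n = 0.75×0.6×65×0.5×22 = 321.8 kips; take 321.8 kips (rupture).
Governing: min(245.0, 321.8) = 245.0 kips → weld metal.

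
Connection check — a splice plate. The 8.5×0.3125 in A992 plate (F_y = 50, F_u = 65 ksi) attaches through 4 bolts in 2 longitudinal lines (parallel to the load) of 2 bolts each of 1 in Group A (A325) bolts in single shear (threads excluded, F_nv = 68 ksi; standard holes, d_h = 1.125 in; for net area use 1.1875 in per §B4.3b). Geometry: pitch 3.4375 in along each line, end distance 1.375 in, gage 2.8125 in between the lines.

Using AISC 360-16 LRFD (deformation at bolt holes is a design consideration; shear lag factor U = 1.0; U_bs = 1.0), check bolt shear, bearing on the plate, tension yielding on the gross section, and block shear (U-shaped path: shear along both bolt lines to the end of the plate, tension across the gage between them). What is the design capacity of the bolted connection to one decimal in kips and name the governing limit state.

Bolt shear: A_b = π(1)²/4 = 0.7854 in². φR_n = 0.75 × 68 × 0.7854 × 4 × 1 = 160.2 kips.
Bearing (0.3125 in plate, F_u = 65 ksi): end bolts L_c = 1.375 − 1.125/2 = 0.8125, R_n = min(1.2×0.8125×0.3125×65, 2.4×1×0.3125×65) = 19.805 kips/bolt; interior L_c = 3.4375 − 1.125 = 2.3125, R_n = 48.75 kips/bolt. φR_n = 0.75 × (2×19.805 + 2×48.75) = 102.8 kips.
Tension yield (gross): A_g = 8.5×0.3125 = 2.6563 in². φR_n = 0.90 × 50 × 2.6563 = 119.5 kips.
Block shear: shear path 2×[1.375+1×3.4375] = 2×4.8125 in, A_gv = 3.0078, A_nv = 2×(4.8125 − 1.5×1.1875)×0.3125 = 1.8945 in²; tension across gage: (2.8125 − 1×1.1875)×0.3125 = 0.50781 in². R_n = min(0.6×65×1.8945, 0.6×50×3.0078) + 1.0×65×0.50781 = min(73.886, 90.234) + 33.008 = 106.89 kips. φR_n = 0.75 × 106.89 = 80.2 kips.
Governing: min(160.2, 102.8, 119.5, 80.2) = 80.2 kips → block shear.

80.2 kips (block shear governs)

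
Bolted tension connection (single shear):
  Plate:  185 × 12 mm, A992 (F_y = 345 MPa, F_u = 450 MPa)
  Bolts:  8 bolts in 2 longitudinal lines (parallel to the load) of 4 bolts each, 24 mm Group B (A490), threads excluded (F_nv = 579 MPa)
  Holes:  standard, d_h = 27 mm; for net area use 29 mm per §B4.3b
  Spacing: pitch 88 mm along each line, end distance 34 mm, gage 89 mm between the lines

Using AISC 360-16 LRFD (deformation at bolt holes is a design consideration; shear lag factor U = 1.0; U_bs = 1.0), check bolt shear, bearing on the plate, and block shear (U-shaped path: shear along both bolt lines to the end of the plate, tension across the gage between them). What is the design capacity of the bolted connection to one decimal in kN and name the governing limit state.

Bolt shear: A_b = π(24)²/4 = 452.39 mm². φR_n = 0.75 × 579 × 452.39 × 8 × 1 = 1571.6 kN.
Bearing (12 mm plate, F_u = 450 MPa): end bolts L_c = 34 − 27/2 = 20.5, R_n = min(1.2×20.5×12×450, 2.4×24×12×450) = 132.84 kN/bolt; interior L_c = 88 − 27 = 61, R_n = 311.04 kN/bolt. φR_n = 0.75 × (2×132.84 + 6×311.04) = 1598.9 kN.
Block shear: shear path 2×[34+3×88] = 2×298 mm, A_gv = 7152, A_nv = 2×(298 − 3.5×29)×12 = 4716 mm²; tension across gage: (89 − 1×29)×12 = 720 mm². R_n = min(0.6×450×4716, 0.6×345×7152) + 1.0×450×720 = min(1273.3, 1480.5) + 324 = 1597.3 kN. φR_n = 0.75 × 1597.3 = 1198.0 kN.
Governing: min(1571.6, 1598.9, 1198.0) = 1198.0 kN → block shear.

1198.0 kN (block shear governs)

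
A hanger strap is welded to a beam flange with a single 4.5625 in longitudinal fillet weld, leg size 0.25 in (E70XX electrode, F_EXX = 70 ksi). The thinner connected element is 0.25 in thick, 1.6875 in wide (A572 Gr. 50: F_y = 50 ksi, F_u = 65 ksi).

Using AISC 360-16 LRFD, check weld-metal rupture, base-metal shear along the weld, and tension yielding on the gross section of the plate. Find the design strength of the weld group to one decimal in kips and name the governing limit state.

19.0 kips (gross-section yield governs)

Weld metal: throat = 0.707×0.25 = 0.17675 in, L = 4.5625 in. φR_n = 0.75 × 0.6 × 70 × 0.17675 × 4.5625 = 25.4 kips.
Base metal shear (0.25 in plate): yield φR_n = 1.0×0.6×50×0.25×4.5625 = 34.2 kips; rupture φR_n = 0.75×0.6×65×0.25×4.5625 = 33.4 kips; take 33.4 kips (rupture).
Tension yield (gross): A_g = 1.6875×0.25 = 0.42188 in². φR_n = 0.90 × 50 × 0.42188 = 19.0 kips.
Governing: min(25.4, 33.4, 19.0) = 19.0 kips → gross-section yield.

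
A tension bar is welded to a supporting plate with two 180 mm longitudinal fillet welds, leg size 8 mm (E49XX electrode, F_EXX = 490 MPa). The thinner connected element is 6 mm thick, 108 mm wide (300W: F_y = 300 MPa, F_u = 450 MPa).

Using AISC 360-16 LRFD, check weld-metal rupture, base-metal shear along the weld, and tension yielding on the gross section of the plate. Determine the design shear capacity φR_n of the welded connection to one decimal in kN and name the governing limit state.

175.0 kN (gross-section yield governs)

Weld metal: throat = 0.707×8 = 5.656 mm, L = 2×180 = 360 mm. φR_n = 0.75 × 0.6 × 490 × 5.656 × 360 = 449.0 kN.
Base metal shear (6 mm plate): yield φR_n = 1.0×0.6×300×6×360 = 388.8 kN; rupture φR_n = 0.75×0.6×450×6×360 = 437.4 kN; take 388.8 kN (yield).
Tension yield (gross): A_g = 108×6 = 648 mm². φR_n = 0.90 × 300 × 648 = 175.0 kN.
Governing: min(449.0, 388.8, 175.0) = 175.0 kN → gross-section yield.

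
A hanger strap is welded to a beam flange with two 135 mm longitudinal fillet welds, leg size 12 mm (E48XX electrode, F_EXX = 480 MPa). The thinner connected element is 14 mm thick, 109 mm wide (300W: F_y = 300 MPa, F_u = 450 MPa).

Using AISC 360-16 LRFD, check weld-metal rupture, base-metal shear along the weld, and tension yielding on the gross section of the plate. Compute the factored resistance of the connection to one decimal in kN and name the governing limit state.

Weld metal: throat = 0.707×12 = 8.484 mm, L = 2×135 = 270 mm. φR_n = 0.75 × 0.6 × 480 × 8.484 × 270 = 494.8 kN.
Base metal shear (14 mm plate): yield φR_n = 1.0×0.6×300×14×270 = 680.4 kN; rupture φR_n = 0.75×0.6×450×14×270 = 765.5 kN; take 680.4 kN (yield).
Tension yield (gross): A_g = 109×14 = 1526 mm². φR_n = 0.90 × 300 × 1526 = 412.0 kN.
Governing: min(494.8, 680.4, 412.0) = 412.0 kN → gross-section yield.

412.0 kN (gross-section yield governs)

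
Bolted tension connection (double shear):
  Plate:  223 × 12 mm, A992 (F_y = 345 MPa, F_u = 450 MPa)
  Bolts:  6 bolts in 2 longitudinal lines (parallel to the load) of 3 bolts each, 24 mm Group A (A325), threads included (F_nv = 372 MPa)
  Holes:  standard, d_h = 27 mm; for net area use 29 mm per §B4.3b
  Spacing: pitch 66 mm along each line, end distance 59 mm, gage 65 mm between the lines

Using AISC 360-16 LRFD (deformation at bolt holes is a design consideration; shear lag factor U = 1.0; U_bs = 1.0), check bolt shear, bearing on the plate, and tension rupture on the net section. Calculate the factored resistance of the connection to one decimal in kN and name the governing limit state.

Bolt shear: A_b = π(24)²/4 = 452.39 mm². φR_n = 0.75 × 372 × 452.39 × 6 × 2 = 1514.6 kN.
Bearing (12 mm plate, F_u = 450 MPa): end bolts L_c = 59 − 27/2 = 45.5, R_n = min(1.2×45.5×12×450, 2.4×24×12×450) = 294.84 kN/bolt; interior L_c = 66 − 27 = 39, R_n = 252.72 kN/bolt. φR_n = 0.75 × (2×294.84 + 4×252.72) = 1200.4 kN.
Tension rupture (net): A_n = (223 − 2×29)×12 = 1980 mm² (U = 1.0, A_e = A_n). φR_n = 0.75 × 450 × 1980 = 668.3 kN.
Governing: min(1514.6, 1200.4, 668.3) = 668.3 kN → net-section rupture.

668.3 kN (net-section rupture governs)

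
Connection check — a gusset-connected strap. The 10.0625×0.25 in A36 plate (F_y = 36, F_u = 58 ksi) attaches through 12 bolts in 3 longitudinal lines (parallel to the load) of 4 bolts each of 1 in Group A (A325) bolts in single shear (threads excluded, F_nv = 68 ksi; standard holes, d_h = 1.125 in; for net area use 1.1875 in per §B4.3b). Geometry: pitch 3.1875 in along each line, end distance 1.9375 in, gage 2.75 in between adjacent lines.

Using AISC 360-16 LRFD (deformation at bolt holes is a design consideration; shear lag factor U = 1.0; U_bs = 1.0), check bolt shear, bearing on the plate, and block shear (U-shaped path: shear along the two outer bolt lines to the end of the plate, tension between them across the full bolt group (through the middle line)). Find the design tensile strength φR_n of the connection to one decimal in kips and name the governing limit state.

127.1 kips (block shear governs)

Bolt shear: A_b = π(1)²/4 = 0.7854 in². φR_n = 0.75 × 68 × 0.7854 × 12 × 1 = 480.7 kips.
Bearing (0.25 in plate, F_u = 58 ksi): end bolts L_c = 1.9375 − 1.125/2 = 1.375, R_n = min(1.2×1.375×0.25×58, 2.4×1×0.25×58) = 23.925 kips/bolt; interior L_c = 3.1875 − 1.125 = 2.0625, R_n = 34.8 kips/bolt. φR_n = 0.75 × (3×23.925 + 9×34.8) = 288.7 kips.
Block shear: shear path 2×[1.9375+3×3.1875] = 2×11.5 in, A_gv = 5.75, A_nv = 2×(11.5 − 3.5×1.1875)×0.25 = 3.6719 in²; tension across gage: (5.5 − 2×1.1875)×0.25 = 0.78125 in². R_n = min(0.6×58×3.6719, 0.6×36×5.75) + 1.0×58×0.78125 = min(127.78, 124.2) + 45.313 = 169.51 kips. φR_n = 0.75 × 169.51 = 127.1 kips.
Governing: min(480.7, 288.7, 127.1) = 127.1 kips → block shear.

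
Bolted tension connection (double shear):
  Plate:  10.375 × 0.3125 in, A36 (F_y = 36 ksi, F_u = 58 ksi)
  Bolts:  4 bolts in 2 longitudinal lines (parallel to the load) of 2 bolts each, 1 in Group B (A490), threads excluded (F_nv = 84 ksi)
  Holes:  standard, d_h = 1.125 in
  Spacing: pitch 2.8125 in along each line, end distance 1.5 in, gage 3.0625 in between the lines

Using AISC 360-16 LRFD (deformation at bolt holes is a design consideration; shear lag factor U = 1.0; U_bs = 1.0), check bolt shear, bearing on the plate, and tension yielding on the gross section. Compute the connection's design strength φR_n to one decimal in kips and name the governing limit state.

85.6 kips (bearing governs)

Bolt shear: A_b = π(1)²/4 = 0.7854 in². φR_n = 0.75 × 84 × 0.7854 × 4 × 2 = 395.8 kips.
Bearing (0.3125 in plate, F_u = 58 ksi): end bolts L_c = 1.5 − 1.125/2 = 0.9375, R_n = min(1.2×0.9375×0.3125×58, 2.4×1×0.3125×58) = 20.391 kips/bolt; interior L_c = 2.8125 − 1.125 = 1.6875, R_n = 36.703 kips/bolt. φR_n = 0.75 × (2×20.391 + 2×36.703) = 85.6 kips.
Tension yield (gross): A_g = 10.375×0.3125 = 3.2422 in². φR_n = 0.90 × 36 × 3.2422 = 105.0 kips.
Governing: min(395.8, 85.6, 105.0) = 85.6 kips → bearing.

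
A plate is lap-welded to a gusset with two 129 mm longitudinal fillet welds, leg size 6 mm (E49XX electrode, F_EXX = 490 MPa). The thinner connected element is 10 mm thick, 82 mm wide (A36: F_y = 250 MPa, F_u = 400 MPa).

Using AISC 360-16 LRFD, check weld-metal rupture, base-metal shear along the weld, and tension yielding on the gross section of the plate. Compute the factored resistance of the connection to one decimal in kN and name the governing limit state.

Weld metal: throat = 0.707×6 = 4.242 mm, L = 2×129 = 258 mm. φR_n = 0.75 × 0.6 × 490 × 4.242 × 258 = 241.3 kN.
Base metal shear (10 mm plate): yield φR_n = 1.0×0.6×250×10×258 = 387.0 kN; rupture φR_n = 0.75×0.6×400×10×258 = 464.4 kN; take 387.0 kN (yield).
Tension yield (gross): A_g = 82×10 = 820 mm². φR_n = 0.90 × 250 × 820 = 184.5 kN.
Governing: min(241.3, 387.0, 184.5) = 184.5 kN → gross-section yield.

184.5 kN (gross-section yield governs)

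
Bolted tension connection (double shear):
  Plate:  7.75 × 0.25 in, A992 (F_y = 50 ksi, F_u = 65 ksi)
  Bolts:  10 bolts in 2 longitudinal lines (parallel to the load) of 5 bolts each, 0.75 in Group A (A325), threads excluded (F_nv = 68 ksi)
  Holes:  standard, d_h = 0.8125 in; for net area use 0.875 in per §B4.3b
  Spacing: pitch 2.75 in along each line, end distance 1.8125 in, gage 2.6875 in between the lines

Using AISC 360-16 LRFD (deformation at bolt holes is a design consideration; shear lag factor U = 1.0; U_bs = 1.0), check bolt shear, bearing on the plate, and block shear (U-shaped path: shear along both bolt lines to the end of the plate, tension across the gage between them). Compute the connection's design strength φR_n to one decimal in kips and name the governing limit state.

151.9 kips (block shear governs)

Bolt shear: A_b = π(0.75)²/4 = 0.44179 in². φR_n = 0.75 × 68 × 0.44179 × 10 × 2 = 450.6 kips.
Bearing (0.25 in plate, F_u = 65 ksi): end bolts L_c = 1.8125 − 0.8125/2 = 1.40625, R_n = min(1.2×1.40625×0.25×65, 2.4×0.75×0.25×65) = 27.422 kips/bolt; interior L_c = 2.75 − 0.8125 = 1.9375, R_n = 29.25 kips/bolt. φR_n = 0.75 × (2×27.422 + 8×29.25) = 216.6 kips.
Block shear: shear path 2×[1.8125+4×2.75] = 2×12.8125 in, A_gv = 6.4063, A_nv = 2×(12.8125 − 4.5×0.875)×0.25 = 4.4375 in²; tension across gage: (2.6875 − 1×0.875)×0.25 = 0.45313 in². R_n = min(0.6×65×4.4375, 0.6×50×6.4063) + 1.0×65×0.45313 = min(173.06, 192.19) + 29.453 = 202.51 kips. φR_n = 0.75 × 202.51 = 151.9 kips.
Governing: min(450.6, 216.6, 151.9) = 151.9 kips → block shear.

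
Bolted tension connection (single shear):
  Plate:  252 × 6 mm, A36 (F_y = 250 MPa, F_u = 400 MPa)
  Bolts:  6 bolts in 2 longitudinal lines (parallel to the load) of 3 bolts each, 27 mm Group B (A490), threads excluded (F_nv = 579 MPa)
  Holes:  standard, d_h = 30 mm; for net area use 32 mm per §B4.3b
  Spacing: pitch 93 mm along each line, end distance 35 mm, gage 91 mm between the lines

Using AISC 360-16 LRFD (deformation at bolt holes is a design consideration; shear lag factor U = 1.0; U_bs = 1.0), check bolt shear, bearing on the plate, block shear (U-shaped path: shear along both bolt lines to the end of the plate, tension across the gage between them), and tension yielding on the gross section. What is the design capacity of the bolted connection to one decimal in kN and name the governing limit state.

340.2 kN (gross-section yield governs)

Bolt shear: A_b = π(27)²/4 = 572.56 mm². φR_n = 0.75 × 579 × 572.56 × 6 × 1 = 1491.8 kN.
Bearing (6 mm plate, F_u = 400 MPa): end bolts L_c = 35 − 30/2 = 20, R_n = min(1.2×20×6×400, 2.4×27×6×400) = 57.6 kN/bolt; interior L_c = 93 − 30 = 63, R_n = 155.52 kN/bolt. φR_n = 0.75 × (2×57.6 + 4×155.52) = 553.0 kN.
Block shear: shear path 2×[35+2×93] = 2×221 mm, A_gv = 2652, A_nv = 2×(221 − 2.5×32)×6 = 1692 mm²; tension across gage: (91 − 1×32)×6 = 354 mm². R_n = min(0.6×400×1692, 0.6×250×2652) + 1.0×400×354 = min(406.08, 397.8) + 141.6 = 539.4 kN. φR_n = 0.75 × 539.4 = 404.6 kN.
Tension yield (gross): A_g = 252×6 = 1512 mm². φR_n = 0.90 × 250 × 1512 = 340.2 kN.
Governing: min(1491.8, 553.0, 404.6, 340.2) = 340.2 kN → gross-section yield.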